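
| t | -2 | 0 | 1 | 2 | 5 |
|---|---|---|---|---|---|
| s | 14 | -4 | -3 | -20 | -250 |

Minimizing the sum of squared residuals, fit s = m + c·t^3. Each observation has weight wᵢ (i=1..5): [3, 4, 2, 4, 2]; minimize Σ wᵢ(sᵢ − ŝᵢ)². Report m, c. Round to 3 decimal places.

Normal-equation sums: Σwᵢ·1 = 15, Σwᵢ·t^3 = 260, Σwᵢ·t^3·t^3 = 31700.
Moment sums: Σwᵢ·s = -560, Σwᵢ·t^3·s = -63482.
Normal equations: [[15, 260]; [260, 31700]]·[m, c]ᵀ = [-560, -63482]ᵀ.
Δ = 15·31700 − 260² = 407900.
m = ((-560)·31700 − 260·(-63482))/407900 = -62334/20395; c = (15·(-63482) − 260·(-560))/407900 = -80663/40790.

m = -3.056, c = -1.978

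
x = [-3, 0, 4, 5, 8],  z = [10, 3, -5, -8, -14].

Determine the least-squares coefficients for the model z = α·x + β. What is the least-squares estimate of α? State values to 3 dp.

From the data, Σx·x = 114, Σx = 14, Σ1 = 5.
For Mᵀz: Σx·z = -202, Σz = -14.
Determinant 114·5 − 14² = 374.
α = ((-202)·5 − 14·(-14))/374 = -37/17; β = (114·(-14) − 14·(-202))/374 = 56/17.

α = -2.176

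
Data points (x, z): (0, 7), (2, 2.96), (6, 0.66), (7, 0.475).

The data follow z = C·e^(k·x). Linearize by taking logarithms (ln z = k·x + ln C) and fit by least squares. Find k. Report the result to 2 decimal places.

Let Y = ln z. Fitting Y = k·x + ln C by least squares:
Over the data: Σx = 15.0000, Σ(x)² = 89.0000, Σln z = 1.8711, Σx·ln z = -5.5338.
Normal system: [[89.0000, 15.0000]; [15.0000, 4]]·[k, ln C]ᵀ = [-5.5338, 1.8711]ᵀ.
Slope k = (n·Σx·ln z − Σx·Σln z)/(n·Σ(x)² − (Σx)²) = (4·-5.5338 − 15.0000·1.8711)/131.0000 = -0.38322; ln C = (Σln z − k·Σx)/n = 1.90488.

k = -0.38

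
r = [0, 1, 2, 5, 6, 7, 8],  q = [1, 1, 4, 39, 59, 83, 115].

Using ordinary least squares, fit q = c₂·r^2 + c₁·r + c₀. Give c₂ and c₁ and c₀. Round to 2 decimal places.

The normal system MᵀM·[c₂, c₁, c₀]ᵀ = Mᵀq is [[8435, 1205, 179]; [1205, 179, 29]; [179, 29, 7]]·[c₂, c₁, c₀]ᵀ = [14543, 2059, 302]ᵀ.
Row-reducing yields c₂ = 11833/5376, c₁ = -19381/5376, c₀ = 1607/896.

c₂ = 2.20, c₁ = -3.61, c₀ = 1.79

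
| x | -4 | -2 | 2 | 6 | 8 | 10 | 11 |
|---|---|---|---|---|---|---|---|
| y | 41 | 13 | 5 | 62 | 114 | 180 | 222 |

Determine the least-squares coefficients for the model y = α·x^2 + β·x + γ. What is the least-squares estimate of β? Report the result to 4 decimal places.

Normal-equation sums: Σx^2·x^2 = 30321, Σx^2·x = 2995, Σx^2 = 345, Σx·x = 345, Σx = 31, Σ1 = 7.
And Σx^2·y = 55118, Σx·y = 5346, Σy = 637.
So AᵀA·[α, β, γ]ᵀ = Aᵀy: [[30321, 2995, 345]; [2995, 345, 31]; [345, 31, 7]]·[α, β, γ]ᵀ = [55118, 5346, 637]ᵀ.
Row-reducing yields α = 2140373/1073996, β = -2062415/1073996, γ = 4472/3487.

β = -1.9203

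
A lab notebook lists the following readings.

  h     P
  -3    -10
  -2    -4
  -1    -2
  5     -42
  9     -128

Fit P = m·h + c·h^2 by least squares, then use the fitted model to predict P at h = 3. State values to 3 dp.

P̂ = -16.194

With design matrix X, XᵀX = [[120, 818]; [818, 7284]] and XᵀP = [-1322, -11526]ᵀ.
det = 120·7284 − 818² = 204956.
m = ((-1322)·7284 − 818·(-11526))/204956 = -50295/51239; c = (120·(-11526) − 818·(-1322))/204956 = -75431/51239.
At h = 3: P̂ = (-50295/51239)·(3) + (-75431/51239)·(9) = -829764/51239.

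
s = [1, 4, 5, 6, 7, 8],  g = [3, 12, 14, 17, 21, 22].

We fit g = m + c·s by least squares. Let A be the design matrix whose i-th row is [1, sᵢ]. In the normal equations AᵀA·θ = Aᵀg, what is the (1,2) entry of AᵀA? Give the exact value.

Row 1 ↔ basis 1, column 2 ↔ basis s, so (AᵀA)_{1,2} = Σᵢ s = (1)·(1) + (1)·(4) + (1)·(5) + (1)·(6) + (1)·(7) + (1)·(8) = 31.

31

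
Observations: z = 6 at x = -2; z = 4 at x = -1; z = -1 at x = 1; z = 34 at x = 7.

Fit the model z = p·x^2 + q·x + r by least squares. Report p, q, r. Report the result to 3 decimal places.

Forming AᵀA = [[2419, 335, 55]; [335, 55, 5]; [55, 5, 4]] and Aᵀz = [1693, 221, 43]ᵀ gives AᵀA·[p, q, r]ᵀ = Aᵀz.
Solving the 3×3 system (Gaussian elimination) gives p = 102/113, q = -847/565, r = 24/113.

p = 0.903, q = -1.499, r = 0.212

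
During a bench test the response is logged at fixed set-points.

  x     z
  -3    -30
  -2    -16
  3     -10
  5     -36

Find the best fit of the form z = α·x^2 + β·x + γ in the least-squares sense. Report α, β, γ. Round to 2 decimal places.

α = -2.05, β = 3.33, γ = -1.36

With design matrix A, AᵀA = [[803, 117, 47]; [117, 47, 3]; [47, 3, 4]] and Aᵀz = [-1324, -88, -92]ᵀ.
Row-reducing yields α = -9321/4538, β = 15101/4538, γ = -3089/2269.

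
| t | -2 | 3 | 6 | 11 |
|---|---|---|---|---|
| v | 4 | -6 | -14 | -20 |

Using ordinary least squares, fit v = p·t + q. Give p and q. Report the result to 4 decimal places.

The normal equations are: 170·p + 18·q = -330;  18·p + 4·q = -36.
(Σt·t = 170, Σt = 18, Σ1 = 4, Σt·v = -330, Σv = -36.)
Determinant 170·4 − 18² = 356.
p = ((-330)·4 − 18·(-36))/356 = -168/89; q = (170·(-36) − 18·(-330))/356 = -45/89.

p = -1.8876, q = -0.5056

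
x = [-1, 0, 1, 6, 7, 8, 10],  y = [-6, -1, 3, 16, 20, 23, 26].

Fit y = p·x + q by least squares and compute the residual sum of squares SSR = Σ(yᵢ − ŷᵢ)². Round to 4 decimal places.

SSR = 10.3920

With design matrix M, MᵀM = [[251, 31]; [31, 7]] and Mᵀy = [689, 81]ᵀ.
Determinant 251·7 − 31² = 796.
p = (689·7 − 31·81)/796 = 578/199; q = (251·81 − 31·689)/796 = -257/199.
Residuals: -359/199, 58/199, 276/199, -27/199, 191/199, 210/199, -349/199; SSR = 2068/199.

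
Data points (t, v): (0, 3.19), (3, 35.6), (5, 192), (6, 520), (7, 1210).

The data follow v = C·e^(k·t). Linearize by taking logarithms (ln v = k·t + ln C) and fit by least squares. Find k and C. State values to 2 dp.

Taking logs, ln v = k·t + ln C, so regress ln v on t.
XᵀX = [[119.0000, 21.0000]; [21.0000, 5]], rhs = [124.2161, 23.3421]ᵀ  (here Σt = 21.0000, Σ(t)² = 119.0000, Σln v = 23.3421, Σt·ln v = 124.2161).
Slope k = (n·Σt·ln v − Σt·Σln v)/(n·Σ(t)² − (Σt)²) = (5·124.2161 − 21.0000·23.3421)/154.0000 = 0.84998; ln C = (Σln v − k·Σt)/n = 1.09849, so C = exp(1.09849) = 2.99963.

k = 0.85, C = 3.00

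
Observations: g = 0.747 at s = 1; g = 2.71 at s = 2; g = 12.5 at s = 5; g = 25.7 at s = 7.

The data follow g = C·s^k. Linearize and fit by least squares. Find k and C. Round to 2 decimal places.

k = 1.79, C = 0.76

Linearized form: ln g = k·ln s + ln C. From the 4 transformed points,
Σln s = 4.2485, Σ(ln s)² = 6.8573, Σln g = 6.4775, Σln s·ln g = 11.0734.
Normal system: [[6.8573, 4.2485]; [4.2485, 4]]·[k, ln C]ᵀ = [11.0734, 6.4775]ᵀ.
Δ = 6.8573·4 − (4.2485)² = 9.3795; k = (11.0734·4 − 4.2485·6.4775)/9.3795 = 1.78838, ln C = (6.8573·6.4775 − 4.2485·11.0734)/9.3795 = -0.28011, so C = exp(-0.28011) = 0.75570.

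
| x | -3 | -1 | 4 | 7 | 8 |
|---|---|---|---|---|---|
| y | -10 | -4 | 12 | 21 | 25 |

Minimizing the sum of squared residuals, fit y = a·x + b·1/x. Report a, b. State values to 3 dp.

Sums needed: Σx·x = 139, Σx·1/x = 5, Σ1/x·1/x = 34141/28224.
Moment sums: Σx·y = 429, Σ1/x·y = 395/24.
Normal equations: [[139, 5]; [5, 34141/28224]]·[a, b]ᵀ = [429, 395/24]ᵀ.
Δ = 139·(34141/28224) − 5² = 4039999/28224.
a = (429·(34141/28224) − 5·(395/24))/(4039999/28224) = 12323889/4039999; b = (139·(395/24) − 5·429)/(4039999/28224) = 4027800/4039999.

a = 3.050, b = 0.997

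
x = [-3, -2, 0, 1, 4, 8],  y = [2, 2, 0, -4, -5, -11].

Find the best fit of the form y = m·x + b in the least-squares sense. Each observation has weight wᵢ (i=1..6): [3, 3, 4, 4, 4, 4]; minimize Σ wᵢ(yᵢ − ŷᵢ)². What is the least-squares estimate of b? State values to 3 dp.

Entries of AᵀWA: Σwᵢ·x·x = 363, Σwᵢ·x = 37, Σwᵢ·1 = 22.
Right-hand side: Σwᵢ·x·y = -478, Σwᵢ·y = -68.
AᵀWA·[m, b]ᵀ = AᵀWy becomes [[363, 37]; [37, 22]]·[m, b]ᵀ = [-478, -68]ᵀ.
Determinant 363·22 − 37² = 6617.
m = ((-478)·22 − 37·(-68))/6617 = -8000/6617; b = (363·(-68) − 37·(-478))/6617 = -6998/6617.

b = -1.058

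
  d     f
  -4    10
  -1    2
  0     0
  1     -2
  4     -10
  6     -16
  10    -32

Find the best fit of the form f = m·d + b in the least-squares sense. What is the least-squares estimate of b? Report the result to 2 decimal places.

Normal-equation sums: Σd·d = 170, Σd = 16, Σ1 = 7.
Right-hand side: Σd·f = -500, Σf = -48.
So MᵀM·[m, b]ᵀ = Mᵀf: [[170, 16]; [16, 7]]·[m, b]ᵀ = [-500, -48]ᵀ.
Δ = 170·7 − 16² = 934.
m = ((-500)·7 − 16·(-48))/934 = -1366/467; b = (170·(-48) − 16·(-500))/934 = -80/467.

b = -0.17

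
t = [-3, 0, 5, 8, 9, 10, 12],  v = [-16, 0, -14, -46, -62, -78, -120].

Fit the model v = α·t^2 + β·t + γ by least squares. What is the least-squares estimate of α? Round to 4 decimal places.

α = -1.0306

Forming AᵀA = [[42099, 4067, 423]; [4067, 423, 41]; [423, 41, 7]] and Aᵀv = [-33540, -3168, -336]ᵀ gives AᵀA·[α, β, γ]ᵀ = Aᵀv.
Inverting the 3×3 Gram matrix, [α, β, γ]ᵀ = [-897720/871073, 2086734/871073, 214134/871073]ᵀ.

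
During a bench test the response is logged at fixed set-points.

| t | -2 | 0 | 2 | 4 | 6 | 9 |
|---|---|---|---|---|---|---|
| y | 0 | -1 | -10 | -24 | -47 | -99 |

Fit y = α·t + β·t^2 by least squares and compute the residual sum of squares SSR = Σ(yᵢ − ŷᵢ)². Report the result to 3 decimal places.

Entries of XᵀX: Σt·t = 141, Σt·t^2 = 1009, Σt^2·t^2 = 8145.
Moment sums: Σt·y = -1289, Σt^2·y = -10135.
Normal equations: [[141, 1009]; [1009, 8145]]·[α, β]ᵀ = [-1289, -10135]ᵀ.
Eliminating β: 8145·(row 1) − 1009·(row 2) gives 130364·α = 8145·(-1289) − 1009·(-10135) = -272690, so α = -136345/65182.
Then β = ((-10135) − 1009·(-136345/65182))/8145 = -64217/65182.
Residuals: -7911/32591, -1, -61131/32591, 4242/32591, 33164/32591, -936/2507; SSR = 188017/32591.

SSR = 5.769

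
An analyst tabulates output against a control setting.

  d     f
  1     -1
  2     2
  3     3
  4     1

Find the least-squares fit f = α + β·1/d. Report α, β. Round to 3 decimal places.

The normal equations are: 4·α + (25/12)·β = 5;  (25/12)·α + (205/144)·β = 5/4.
Eliminating β: (205/144)·(row 1) − (25/12)·(row 2) gives (65/48)·α = (205/144)·5 − (25/12)·(5/4) = 325/72, so α = 10/3.
Then β = ((5/4) − (25/12)·(10/3))/(205/144) = -4.

α = 3.333, β = -4.000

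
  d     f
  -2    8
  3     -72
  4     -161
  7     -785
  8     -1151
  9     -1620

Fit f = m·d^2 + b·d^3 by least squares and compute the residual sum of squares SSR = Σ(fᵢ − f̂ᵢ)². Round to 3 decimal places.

The normal equations are: 13411·m + 109859·b = -246541;  109859·m + 916123·b = -2051859.
det = 13411·916123 − 109859² = 217125672.
m = ((-246541)·916123 − 109859·(-2051859))/217125672 = -223351331/108562836; b = (13411·(-2051859) − 109859·(-246541))/217125672 = -216366665/108562836.
Residuals: 7743673/27140709, 5922957/18093806, -14382185/27140709, -31922473/54281418, 9866119/9046903, -4086477/9046903; SSR = 119883557/54281418.

SSR = 2.209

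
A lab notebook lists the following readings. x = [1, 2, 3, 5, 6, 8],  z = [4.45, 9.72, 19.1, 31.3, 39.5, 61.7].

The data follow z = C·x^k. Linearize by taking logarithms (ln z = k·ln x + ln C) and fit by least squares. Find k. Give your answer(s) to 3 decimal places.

With ln zᵢ as the transformed response and ln xᵢ as the regressor:
AᵀA = [[11.8122, 7.2724]; [7.2724, 6]], rhs = [25.5183, 17.9590]ᵀ  (here Σln x = 7.2724, Σ(ln x)² = 11.8122, Σln z = 17.9590, Σln x·ln z = 25.5183).
Δ = 11.8122·6 − (7.2724)² = 17.9853; k = (25.5183·6 − 7.2724·17.9590)/17.9853 = 1.25130, ln C = (11.8122·17.9590 − 7.2724·25.5183)/17.9853 = 1.47651.

k = 1.251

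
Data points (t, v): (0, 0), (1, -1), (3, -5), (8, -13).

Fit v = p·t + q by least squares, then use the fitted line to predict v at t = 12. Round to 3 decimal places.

v̂ = -19.671

Compute the Gram sums: Σt·t = 74, Σt = 12, Σ1 = 4.
Moment sums: Σt·v = -120, Σv = -19.
Normal equations: [[74, 12]; [12, 4]]·[p, q]ᵀ = [-120, -19]ᵀ.
Eliminating q: 4·(row 1) − 12·(row 2) gives 152·p = 4·(-120) − 12·(-19) = -252, so p = -63/38.
Then q = ((-19) − 12·(-63/38))/4 = 17/76.
At t = 12: v̂ = (-63/38)·(12) + (17/76)·(1) = -1495/76.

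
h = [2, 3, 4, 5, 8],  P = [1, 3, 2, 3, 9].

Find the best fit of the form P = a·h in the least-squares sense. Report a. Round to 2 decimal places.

a = 0.90

Sums needed: Σh·h = 118.
Moment sums: Σh·P = 106.
So AᵀA·[a]ᵀ = AᵀP: [[118]]·[a]ᵀ = [106]ᵀ.
Hence a = 106 / 118 ≈ 0.898305.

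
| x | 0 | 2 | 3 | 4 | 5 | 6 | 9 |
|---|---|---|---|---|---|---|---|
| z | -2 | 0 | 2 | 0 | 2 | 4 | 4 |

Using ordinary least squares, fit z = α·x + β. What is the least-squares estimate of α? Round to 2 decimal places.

With design matrix M, MᵀM = [[171, 29]; [29, 7]] and Mᵀz = [76, 10]ᵀ.
Δ = 171·7 − 29² = 356.
α = (76·7 − 29·10)/356 = 121/178; β = (171·10 − 29·76)/356 = -247/178.

α = 0.68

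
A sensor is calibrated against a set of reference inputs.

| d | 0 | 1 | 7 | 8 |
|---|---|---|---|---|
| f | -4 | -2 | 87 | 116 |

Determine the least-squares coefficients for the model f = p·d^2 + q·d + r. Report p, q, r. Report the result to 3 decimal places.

XᵀX·[p, q, r]ᵀ = Xᵀf reads: 6498·p + 856·q + 114·r = 11685;  856·p + 114·q + 16·r = 1535;  114·p + 16·q + 4·r = 197.
(Σd^2·d^2 = 6498, Σd^2·d = 856, Σd^2 = 114, Σd·d = 114, Σd = 16, Σ1 = 4, Σd^2·f = 11685, Σd·f = 1535, Σf = 197.)
Solving the 3×3 system (Gaussian elimination) gives p = 27/14, q = -171/350, r = -94/25.

p = 1.929, q = -0.489, r = -3.760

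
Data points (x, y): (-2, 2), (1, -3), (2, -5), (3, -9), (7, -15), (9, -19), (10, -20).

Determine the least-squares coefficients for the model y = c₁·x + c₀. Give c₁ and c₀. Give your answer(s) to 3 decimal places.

The normal equations are: 248·c₁ + 30·c₀ = -520;  30·c₁ + 7·c₀ = -69.
(Σx·x = 248, Σx = 30, Σ1 = 7, Σx·y = -520, Σy = -69.)
det = 248·7 − 30² = 836.
c₁ = ((-520)·7 − 30·(-69))/836 = -785/418; c₀ = (248·(-69) − 30·(-520))/836 = -378/209.

c₁ = -1.878, c₀ = -1.809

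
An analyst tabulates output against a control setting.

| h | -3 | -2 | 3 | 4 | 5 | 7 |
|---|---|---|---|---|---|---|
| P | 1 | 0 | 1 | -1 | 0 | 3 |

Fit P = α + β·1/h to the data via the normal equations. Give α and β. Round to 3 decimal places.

α = 0.664, β = 0.197

Forming XᵀX = [[6, 13/140]; [13/140, 104981/176400]] and XᵀP = [4, 5/28]ᵀ gives XᵀX·[α, β]ᵀ = XᵀP.
det = 6·(104981/176400) − (13/140)² = 41891/11760.
α = (4·(104981/176400) − (13/140)·(5/28))/(41891/11760) = 416999/628365; β = (6·(5/28) − (13/140)·4)/(41891/11760) = 8232/41891.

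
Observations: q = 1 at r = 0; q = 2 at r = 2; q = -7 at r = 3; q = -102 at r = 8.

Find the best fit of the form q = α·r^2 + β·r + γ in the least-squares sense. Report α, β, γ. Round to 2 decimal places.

Sums needed: Σr^2·r^2 = 4193, Σr^2·r = 547, Σr^2 = 77, Σr·r = 77, Σr = 13, Σ1 = 4.
For Xᵀq: Σr^2·q = -6583, Σr·q = -833, Σq = -106.
Normal equations: [[4193, 547, 77]; [547, 77, 13]; [77, 13, 4]]·[α, β, γ]ᵀ = [-6583, -833, -106]ᵀ.
Inverting the 3×3 Gram matrix, [α, β, γ]ᵀ = [-8593/4092, 15857/4092, 907/682]ᵀ.

α = -2.10, β = 3.88, γ = 1.33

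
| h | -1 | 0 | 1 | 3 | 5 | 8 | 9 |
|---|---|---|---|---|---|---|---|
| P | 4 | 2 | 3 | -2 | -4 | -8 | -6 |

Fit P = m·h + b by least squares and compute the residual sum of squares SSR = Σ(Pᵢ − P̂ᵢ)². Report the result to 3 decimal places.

With design matrix A, AᵀA = [[181, 25]; [25, 7]] and AᵀP = [-145, -11]ᵀ.
det = 181·7 − 25² = 642.
m = ((-145)·7 − 25·(-11))/642 = -370/321; b = (181·(-11) − 25·(-145))/642 = 817/321.
Residuals: 97/321, -175/321, 172/107, -349/321, -251/321, -425/321, 587/321; SSR = 3166/321.

SSR = 9.863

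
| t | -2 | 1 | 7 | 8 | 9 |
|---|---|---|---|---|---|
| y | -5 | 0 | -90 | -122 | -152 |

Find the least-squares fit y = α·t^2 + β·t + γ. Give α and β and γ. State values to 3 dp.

α = -1.904, β = -0.074, γ = 2.320

Entries of AᵀA: Σt^2·t^2 = 13075, Σt^2·t = 1577, Σt^2 = 199, Σt·t = 199, Σt = 23, Σ1 = 5.
Moment sums: Σt^2·y = -24550, Σt·y = -2964, Σy = -369.
So AᵀA·[α, β, γ]ᵀ = Aᵀy: [[13075, 1577, 199]; [1577, 199, 23]; [199, 23, 5]]·[α, β, γ]ᵀ = [-24550, -2964, -369]ᵀ.
Row-reducing yields α = -203309/106782, β = -7949/106782, γ = 1116/481.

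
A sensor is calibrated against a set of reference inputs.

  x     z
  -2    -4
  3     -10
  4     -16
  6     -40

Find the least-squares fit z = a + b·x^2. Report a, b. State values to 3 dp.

Forming AᵀA = [[4, 65]; [65, 1649]] and Aᵀz = [-70, -1802]ᵀ gives AᵀA·[a, b]ᵀ = Aᵀz.
det = 4·1649 − 65² = 2371.
a = ((-70)·1649 − 65·(-1802))/2371 = 1700/2371; b = (4·(-1802) − 65·(-70))/2371 = -2658/2371.

a = 0.717, b = -1.121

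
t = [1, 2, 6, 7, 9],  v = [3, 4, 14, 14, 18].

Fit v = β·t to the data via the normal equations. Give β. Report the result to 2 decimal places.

β = 2.08

The normal equations are: 171·β = 355.
(Σt·t = 171, Σt·v = 355.)
β = 355/171 = 2.07602.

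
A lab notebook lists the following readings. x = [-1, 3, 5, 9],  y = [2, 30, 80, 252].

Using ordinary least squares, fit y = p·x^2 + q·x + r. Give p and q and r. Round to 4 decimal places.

The normal equations are: 7268·p + 880·q + 116·r = 22684;  880·p + 116·q + 16·r = 2756;  116·p + 16·q + 4·r = 364.
(Σx^2·x^2 = 7268, Σx^2·x = 880, Σx^2 = 116, Σx·x = 116, Σx = 16, Σ1 = 4, Σx^2·y = 22684, Σx·y = 2756, Σy = 364.)
Row-reducing yields p = 3, q = 1, r = 0.

p = 3.0000, q = 1.0000, r = 0.0000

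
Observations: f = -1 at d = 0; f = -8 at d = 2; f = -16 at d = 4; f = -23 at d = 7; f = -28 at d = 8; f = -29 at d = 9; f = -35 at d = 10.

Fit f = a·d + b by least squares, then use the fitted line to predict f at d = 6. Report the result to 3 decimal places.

f̂ = -20.923

The normal equations are: 314·a + 40·b = -1076;  40·a + 7·b = -140.
det = 314·7 − 40² = 598.
a = ((-1076)·7 − 40·(-140))/598 = -42/13; b = (314·(-140) − 40·(-1076))/598 = -20/13.
At d = 6: f̂ = (-42/13)·(6) + (-20/13)·(1) = -272/13.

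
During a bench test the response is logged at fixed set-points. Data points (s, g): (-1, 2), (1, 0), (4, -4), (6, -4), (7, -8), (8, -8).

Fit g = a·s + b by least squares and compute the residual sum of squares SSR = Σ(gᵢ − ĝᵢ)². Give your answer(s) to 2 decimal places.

Compute the Gram sums: Σs·s = 167, Σs = 25, Σ1 = 6.
Right-hand side: Σs·g = -162, Σg = -22.
Eliminating b: 6·(row 1) − 25·(row 2) gives 377·a = 6·(-162) − 25·(-22) = -422, so a = -422/377.
Then b = ((-22) − 25·(-422/377))/6 = 376/377.
Residuals: -44/377, 46/377, -196/377, 648/377, -438/377, -16/377; SSR = 1736/377.

SSR = 4.60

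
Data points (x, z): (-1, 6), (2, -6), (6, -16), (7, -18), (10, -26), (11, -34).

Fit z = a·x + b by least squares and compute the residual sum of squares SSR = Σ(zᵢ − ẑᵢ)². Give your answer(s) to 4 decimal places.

SSR = 18.5835

With design matrix M, MᵀM = [[311, 35]; [35, 6]] and Mᵀz = [-874, -94]ᵀ.
Eliminating b: 6·(row 1) − 35·(row 2) gives 641·a = 6·(-874) − 35·(-94) = -1954, so a = -1954/641.
Then b = ((-94) − 35·(-1954/641))/6 = 1356/641.
Residuals: 536/641, -1294/641, 112/641, 784/641, 1518/641, -1656/641; SSR = 11912/641.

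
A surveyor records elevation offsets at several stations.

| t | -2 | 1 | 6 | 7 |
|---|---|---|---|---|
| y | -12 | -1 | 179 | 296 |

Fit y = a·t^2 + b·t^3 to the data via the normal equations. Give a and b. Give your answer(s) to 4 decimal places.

a = -1.1941, b = 1.0318

Compute the Gram sums: Σt^2·t^2 = 3714, Σt^2·t^3 = 24552, Σt^3·t^3 = 164370.
For Aᵀy: Σt^2·y = 20899, Σt^3·y = 140287.
Normal equations: [[3714, 24552]; [24552, 164370]]·[a, b]ᵀ = [20899, 140287]ᵀ.
Eliminating b: 164370·(row 1) − 24552·(row 2) gives 7669476·a = 164370·20899 − 24552·140287 = -9157794, so a = -1526299/1278246.
Then b = (140287 − 24552·(-1526299/1278246))/164370 = 1318945/1278246.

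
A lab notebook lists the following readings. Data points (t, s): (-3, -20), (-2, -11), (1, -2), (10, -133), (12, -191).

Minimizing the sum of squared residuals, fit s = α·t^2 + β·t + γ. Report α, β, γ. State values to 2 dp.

α = -1.43, β = 1.36, γ = -2.64

Setting ∂/∂α … = 0 gives: 30834·α + 2694·β + 258·γ = -41030;  2694·α + 258·β + 18·γ = -3542;  258·α + 18·β + 5·γ = -357.
Row-reducing yields α = -40033/28038, β = 38251/28038, γ = -12319/4673.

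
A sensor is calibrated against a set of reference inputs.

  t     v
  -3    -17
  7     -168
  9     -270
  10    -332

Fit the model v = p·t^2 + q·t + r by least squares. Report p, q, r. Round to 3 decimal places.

Normal-equation sums: Σt^2·t^2 = 19043, Σt^2·t = 2045, Σt^2 = 239, Σt·t = 239, Σt = 23, Σ1 = 4.
And Σt^2·v = -63455, Σt·v = -6875, Σv = -787.
Row-reducing yields p = -118663/39012, q = -113117/39012, r = 10821/6502.

p = -3.042, q = -2.900, r = 1.664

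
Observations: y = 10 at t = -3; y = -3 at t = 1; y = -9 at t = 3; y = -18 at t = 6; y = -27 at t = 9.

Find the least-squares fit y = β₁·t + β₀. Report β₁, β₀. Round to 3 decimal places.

β₁ = -3.073, β₀ = 0.434

Sums needed: Σt·t = 136, Σt = 16, Σ1 = 5.
And Σt·y = -411, Σy = -47.
Determinant 136·5 − 16² = 424.
β₁ = ((-411)·5 − 16·(-47))/424 = -1303/424; β₀ = (136·(-47) − 16·(-411))/424 = 23/53.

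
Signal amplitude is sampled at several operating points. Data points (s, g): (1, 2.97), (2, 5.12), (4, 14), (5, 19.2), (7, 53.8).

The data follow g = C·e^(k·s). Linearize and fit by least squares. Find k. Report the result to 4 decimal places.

k = 0.4754

With ln gᵢ as the transformed response and sᵢ as the regressor:
XᵀX = [[95.0000, 19.0000]; [19.0000, 5]], rhs = [57.5826, 12.3010]ᵀ  (here Σs = 19.0000, Σ(s)² = 95.0000, Σln g = 12.3010, Σs·ln g = 57.5826).
Solving (det = 114.0000): k = 0.47539, ln C = 0.65370.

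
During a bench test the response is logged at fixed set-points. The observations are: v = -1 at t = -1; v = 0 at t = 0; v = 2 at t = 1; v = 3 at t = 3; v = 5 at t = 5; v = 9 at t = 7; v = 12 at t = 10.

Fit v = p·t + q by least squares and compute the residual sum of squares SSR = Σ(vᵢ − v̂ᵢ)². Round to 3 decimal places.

SSR = 2.358

From the data, Σt·t = 185, Σt = 25, Σ1 = 7.
Right-hand side: Σt·v = 220, Σv = 30.
Eliminating q: 7·(row 1) − 25·(row 2) gives 670·p = 7·220 − 25·30 = 790, so p = 79/67.
Then q = (30 − 25·(79/67))/7 = 5/67.
Residuals: 7/67, -5/67, 50/67, -41/67, -65/67, 45/67, 9/67; SSR = 158/67.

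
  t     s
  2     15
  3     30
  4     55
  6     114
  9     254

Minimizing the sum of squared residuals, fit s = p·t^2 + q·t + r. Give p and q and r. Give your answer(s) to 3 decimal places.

The normal equations are: 8210·p + 1044·q + 146·r = 25888;  1044·p + 146·q + 24·r = 3310;  146·p + 24·q + 5·r = 468.
(Σt^2·t^2 = 8210, Σt^2·t = 1044, Σt^2 = 146, Σt·t = 146, Σt = 24, Σ1 = 5, Σt^2·s = 25888, Σt·s = 3310, Σs = 468.)
Inverting the 3×3 Gram matrix, [p, q, r]ᵀ = [118/39, 9/11, 568/429]ᵀ.

p = 3.026, q = 0.818, r = 1.324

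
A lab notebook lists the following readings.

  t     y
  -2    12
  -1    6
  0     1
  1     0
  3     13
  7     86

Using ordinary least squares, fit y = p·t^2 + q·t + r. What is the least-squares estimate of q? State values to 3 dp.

q = -1.987

From the data, Σt^2·t^2 = 2500, Σt^2·t = 362, Σt^2 = 64, Σt·t = 64, Σt = 8, Σ1 = 6.
Right-hand side: Σt^2·y = 4385, Σt·y = 611, Σy = 118.
So MᵀM·[p, q, r]ᵀ = Mᵀy: [[2500, 362, 64]; [362, 64, 8]; [64, 8, 6]]·[p, q, r]ᵀ = [4385, 611, 118]ᵀ.
Inverting the 3×3 Gram matrix, [p, q, r]ᵀ = [12367/6114, -60733/30570, 3769/5095]ᵀ.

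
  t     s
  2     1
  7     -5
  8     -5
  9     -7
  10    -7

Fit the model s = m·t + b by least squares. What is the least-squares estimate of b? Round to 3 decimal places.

Entries of MᵀM: Σt·t = 298, Σt = 36, Σ1 = 5.
And Σt·s = -206, Σs = -23.
Normal equations: [[298, 36]; [36, 5]]·[m, b]ᵀ = [-206, -23]ᵀ.
Δ = 298·5 − 36² = 194.
m = ((-206)·5 − 36·(-23))/194 = -101/97; b = (298·(-23) − 36·(-206))/194 = 281/97.

b = 2.897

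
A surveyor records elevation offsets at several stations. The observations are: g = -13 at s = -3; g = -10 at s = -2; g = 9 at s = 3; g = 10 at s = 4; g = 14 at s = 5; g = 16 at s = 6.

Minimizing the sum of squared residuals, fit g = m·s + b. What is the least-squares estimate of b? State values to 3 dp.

b = -2.875

Sums needed: Σs·s = 99, Σs = 13, Σ1 = 6.
And Σs·g = 292, Σg = 26.
Normal equations: [[99, 13]; [13, 6]]·[m, b]ᵀ = [292, 26]ᵀ.
Δ = 99·6 − 13² = 425.
m = (292·6 − 13·26)/425 = 1414/425; b = (99·26 − 13·292)/425 = -1222/425.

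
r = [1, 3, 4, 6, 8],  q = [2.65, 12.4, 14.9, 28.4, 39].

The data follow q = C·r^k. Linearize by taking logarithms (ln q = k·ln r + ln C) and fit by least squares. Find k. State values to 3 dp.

k = 1.293

Let Y = ln q. Fitting Y = k·ln r + ln C by least squares:
Over the data: Σln r = 6.3561, Σ(ln r)² = 10.6632, Σln q = 13.2036, Σln r·ln q = 20.1249.
Normal system: [[10.6632, 6.3561]; [6.3561, 5]]·[k, ln C]ᵀ = [20.1249, 13.2036]ᵀ.
Slope k = (n·Σln r·ln q − Σln r·Σln q)/(n·Σ(ln r)² − (Σln r)²) = (5·20.1249 − 6.3561·13.2036)/12.9161 = 1.29307; ln C = (Σln q − k·Σln r)/n = 0.99694.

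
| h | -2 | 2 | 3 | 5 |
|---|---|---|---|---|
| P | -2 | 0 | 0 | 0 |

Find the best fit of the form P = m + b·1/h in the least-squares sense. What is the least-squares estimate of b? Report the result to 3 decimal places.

Setting ∂/∂m … = 0 gives: 4·m + (8/15)·b = -2;  (8/15)·m + (293/450)·b = 1.
det = 4·(293/450) − (8/15)² = 58/25.
m = ((-2)·(293/450) − (8/15)·1)/(58/25) = -413/522; b = (4·1 − (8/15)·(-2))/(58/25) = 190/87.

b = 2.184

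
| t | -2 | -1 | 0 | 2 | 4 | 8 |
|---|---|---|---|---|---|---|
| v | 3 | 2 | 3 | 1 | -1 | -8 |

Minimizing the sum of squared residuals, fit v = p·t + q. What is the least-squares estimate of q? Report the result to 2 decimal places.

q = 1.97

With design matrix X, XᵀX = [[89, 11]; [11, 6]] and Xᵀv = [-74, 0]ᵀ.
Determinant 89·6 − 11² = 413.
p = ((-74)·6 − 11·0)/413 = -444/413; q = (89·0 − 11·(-74))/413 = 814/413.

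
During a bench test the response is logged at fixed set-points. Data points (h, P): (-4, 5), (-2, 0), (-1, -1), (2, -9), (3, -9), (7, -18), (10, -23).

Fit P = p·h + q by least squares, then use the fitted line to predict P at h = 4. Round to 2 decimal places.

Sums needed: Σh·h = 183, Σh = 15, Σ1 = 7.
And Σh·P = -420, ΣP = -55.
MᵀM·[p, q]ᵀ = MᵀP becomes [[183, 15]; [15, 7]]·[p, q]ᵀ = [-420, -55]ᵀ.
Eliminating q: 7·(row 1) − 15·(row 2) gives 1056·p = 7·(-420) − 15·(-55) = -2115, so p = -705/352.
Then q = ((-55) − 15·(-705/352))/7 = -1255/352.
At h = 4: P̂ = (-705/352)·(4) + (-1255/352)·(1) = -4075/352.

P̂ = -11.58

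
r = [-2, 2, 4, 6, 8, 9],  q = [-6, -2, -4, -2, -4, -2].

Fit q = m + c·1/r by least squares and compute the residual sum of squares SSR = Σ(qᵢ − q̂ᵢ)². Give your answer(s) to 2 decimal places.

Normal-equation sums: Σ1 = 6, Σ1/r = 47/72, Σ1/r·1/r = 3205/5184.
For Mᵀq: Σq = -20, Σ1/r·q = -1/18.
MᵀM·[m, c]ᵀ = Mᵀq becomes [[6, 47/72]; [47/72, 3205/5184]]·[m, c]ᵀ = [-20, -1/18]ᵀ.
Determinant 6·(3205/5184) − (47/72)² = 17021/5184.
m = ((-20)·(3205/5184) − (47/72)·(-1/18))/(17021/5184) = -63912/17021; c = (6·(-1/18) − (47/72)·(-20))/(17021/5184) = 65952/17021.
Residuals: -5238/17021, -3106/17021, -20660/17021, 18878/17021, -12416/17021, 22542/17021; SSR = 87104/17021.

SSR = 5.12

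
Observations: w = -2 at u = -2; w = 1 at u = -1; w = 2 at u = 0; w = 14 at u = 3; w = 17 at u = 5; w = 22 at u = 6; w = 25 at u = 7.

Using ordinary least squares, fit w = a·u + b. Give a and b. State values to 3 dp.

With design matrix X, XᵀX = [[124, 18]; [18, 7]] and Xᵀw = [437, 79]ᵀ.
Eliminating b: 7·(row 1) − 18·(row 2) gives 544·a = 7·437 − 18·79 = 1637, so a = 1637/544.
Then b = (79 − 18·(1637/544))/7 = 965/272.

a = 3.009, b = 3.548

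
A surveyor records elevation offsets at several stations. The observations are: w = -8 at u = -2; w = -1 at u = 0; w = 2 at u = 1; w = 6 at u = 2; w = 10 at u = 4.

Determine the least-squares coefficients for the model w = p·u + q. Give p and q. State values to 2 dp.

AᵀA·[p, q]ᵀ = Aᵀw reads: 25·p + 5·q = 70;  5·p + 5·q = 9.
det = 25·5 − 5² = 100.
p = (70·5 − 5·9)/100 = 61/20; q = (25·9 − 5·70)/100 = -5/4.

p = 3.05, q = -1.25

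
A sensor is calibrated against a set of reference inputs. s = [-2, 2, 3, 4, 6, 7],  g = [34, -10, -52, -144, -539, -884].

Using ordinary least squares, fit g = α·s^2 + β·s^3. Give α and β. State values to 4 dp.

α = 3.1241, β = -3.0212

MᵀM·[α, β]ᵀ = Mᵀg reads: 4066·α + 25850·β = -65396;  25850·α + 169258·β = -430608.
Δ = 4066·169258 − 25850² = 19980528.
α = ((-65396)·169258 − 25850·(-430608))/19980528 = 39607/12678; β = (4066·(-430608) − 25850·(-65396))/19980528 = -38303/12678.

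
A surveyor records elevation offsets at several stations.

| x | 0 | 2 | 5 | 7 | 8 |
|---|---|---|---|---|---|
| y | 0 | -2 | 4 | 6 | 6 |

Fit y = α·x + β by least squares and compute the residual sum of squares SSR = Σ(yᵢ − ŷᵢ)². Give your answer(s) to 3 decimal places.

SSR = 9.186

Compute the Gram sums: Σx·x = 142, Σx = 22, Σ1 = 5.
Right-hand side: Σx·y = 106, Σy = 14.
AᵀA·[α, β]ᵀ = Aᵀy becomes [[142, 22]; [22, 5]]·[α, β]ᵀ = [106, 14]ᵀ.
det = 142·5 − 22² = 226.
α = (106·5 − 22·14)/226 = 111/113; β = (142·14 − 22·106)/226 = -172/113.
Residuals: 172/113, -276/113, 69/113, 73/113, -38/113; SSR = 1038/113.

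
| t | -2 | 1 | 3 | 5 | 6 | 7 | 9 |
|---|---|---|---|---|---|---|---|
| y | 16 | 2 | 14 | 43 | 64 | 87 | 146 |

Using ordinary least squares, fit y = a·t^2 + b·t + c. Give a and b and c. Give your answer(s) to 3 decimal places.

a = 2.012, b = -2.141, c = 3.085

The normal system AᵀA·[a, b, c]ᵀ = Aᵀy is [[10981, 1433, 205]; [1433, 205, 29]; [205, 29, 7]]·[a, b, c]ᵀ = [19660, 2534, 372]ᵀ.
Inverting the 3×3 Gram matrix, [a, b, c]ᵀ = [31945/15876, -101965/47628, 73459/23814]ᵀ.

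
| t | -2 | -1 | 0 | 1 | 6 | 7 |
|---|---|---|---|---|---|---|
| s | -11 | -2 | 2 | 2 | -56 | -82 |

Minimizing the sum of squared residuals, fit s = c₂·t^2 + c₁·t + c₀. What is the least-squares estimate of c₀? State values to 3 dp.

Forming AᵀA = [[3715, 551, 91]; [551, 91, 11]; [91, 11, 6]] and Aᵀs = [-6078, -884, -147]ᵀ gives AᵀA·[c₂, c₁, c₀]ᵀ = Aᵀs.
Row-reducing yields c₂ = -21919/10680, c₁ = 131131/53400, c₀ = 9457/4450.

c₀ = 2.125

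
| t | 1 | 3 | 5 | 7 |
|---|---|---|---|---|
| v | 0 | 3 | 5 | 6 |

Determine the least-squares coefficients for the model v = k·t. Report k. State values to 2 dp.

k = 0.90

Sums needed: Σt·t = 84.
Moment sums: Σt·v = 76.
AᵀA·[k]ᵀ = Aᵀv becomes [[84]]·[k]ᵀ = [76]ᵀ.
k = 76/84 = 0.904762.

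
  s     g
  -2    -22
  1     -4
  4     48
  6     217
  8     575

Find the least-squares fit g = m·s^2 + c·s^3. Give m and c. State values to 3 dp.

Forming AᵀA = [[5665, 41537]; [41537, 312961]] and Aᵀg = [45288, 344516]ᵀ gives AᵀA·[m, c]ᵀ = Aᵀg.
Eliminating c: 312961·(row 1) − 41537·(row 2) gives 47601696·m = 312961·45288 − 41537·344516 = -136783324, so m = -34195831/11900424.
Then c = (344516 − 41537·(-34195831/11900424))/312961 = 17638871/11900424.

m = -2.873, c = 1.482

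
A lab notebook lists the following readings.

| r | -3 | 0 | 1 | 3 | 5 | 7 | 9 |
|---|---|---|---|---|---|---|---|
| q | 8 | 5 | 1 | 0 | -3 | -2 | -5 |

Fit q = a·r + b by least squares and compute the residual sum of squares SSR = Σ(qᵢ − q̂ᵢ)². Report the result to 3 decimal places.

Sums needed: Σr·r = 174, Σr = 22, Σ1 = 7.
For Aᵀq: Σr·q = -97, Σq = 4.
AᵀA·[a, b]ᵀ = Aᵀq becomes [[174, 22]; [22, 7]]·[a, b]ᵀ = [-97, 4]ᵀ.
Eliminating b: 7·(row 1) − 22·(row 2) gives 734·a = 7·(-97) − 22·4 = -767, so a = -767/734.
Then b = (4 − 22·(-767/734))/7 = 1415/367.
Residuals: 741/734, 420/367, -1329/734, -529/734, -1197/734, 1071/734, 403/734; SSR = 8233/734.

SSR = 11.217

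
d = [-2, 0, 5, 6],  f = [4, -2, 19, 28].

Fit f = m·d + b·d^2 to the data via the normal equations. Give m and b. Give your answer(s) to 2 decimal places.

Entries of AᵀA: Σd·d = 65, Σd·d^2 = 333, Σd^2·d^2 = 1937.
And Σd·f = 255, Σd^2·f = 1499.
AᵀA·[m, b]ᵀ = Aᵀf becomes [[65, 333]; [333, 1937]]·[m, b]ᵀ = [255, 1499]ᵀ.
det = 65·1937 − 333² = 15016.
m = (255·1937 − 333·1499)/15016 = -654/1877; b = (65·1499 − 333·255)/15016 = 1565/1877.

m = -0.35, b = 0.83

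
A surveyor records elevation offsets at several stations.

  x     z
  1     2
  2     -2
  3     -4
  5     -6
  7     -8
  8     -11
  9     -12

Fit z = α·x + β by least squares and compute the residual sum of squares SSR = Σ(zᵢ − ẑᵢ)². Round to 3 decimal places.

Setting ∂/∂α … = 0 gives: 233·α + 35·β = -296;  35·α + 7·β = -41.
(Σx·x = 233, Σx = 35, Σ1 = 7, Σx·z = -296, Σz = -41.)
Eliminating β: 7·(row 1) − 35·(row 2) gives 406·α = 7·(-296) − 35·(-41) = -637, so α = -91/58.
Then β = ((-41) − 35·(-91/58))/7 = 807/406.
Residuals: 321/203, -345/406, -260/203, -1/7, 202/203, -177/406, 27/203; SSR = 2469/406.

SSR = 6.081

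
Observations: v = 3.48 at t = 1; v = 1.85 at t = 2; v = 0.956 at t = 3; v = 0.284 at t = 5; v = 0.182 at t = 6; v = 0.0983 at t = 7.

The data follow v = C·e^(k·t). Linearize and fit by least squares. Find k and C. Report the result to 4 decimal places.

k = -0.5911, C = 5.9718

Let Y = ln v. Fitting Y = k·t + ln C by least squares:
Sums: Σt = 24.0000, Σ(t)² = 124.0000, Σln v = -3.4650, Σt·ln v = -30.4121.
Normal system: [[124.0000, 24.0000]; [24.0000, 6]]·[k, ln C]ᵀ = [-30.4121, -3.4650]ᵀ.
Slope k = (n·Σt·ln v − Σt·Σln v)/(n·Σ(t)² − (Σt)²) = (6·-30.4121 − 24.0000·-3.4650)/168.0000 = -0.59114; ln C = (Σln v − k·Σt)/n = 1.78706, so C = exp(1.78706) = 5.97185.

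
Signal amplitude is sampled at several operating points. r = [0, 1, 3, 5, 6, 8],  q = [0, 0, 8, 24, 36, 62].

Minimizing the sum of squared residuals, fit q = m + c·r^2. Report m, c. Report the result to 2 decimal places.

XᵀX·[m, c]ᵀ = Xᵀq reads: 6·m + 135·c = 130;  135·m + 6099·c = 5936.
(Σ1 = 6, Σr^2 = 135, Σr^2·r^2 = 6099, Σq = 130, Σr^2·q = 5936.)
Δ = 6·6099 − 135² = 18369.
m = (130·6099 − 135·5936)/18369 = -2830/6123; c = (6·5936 − 135·130)/18369 = 6022/6123.

m = -0.46, c = 0.98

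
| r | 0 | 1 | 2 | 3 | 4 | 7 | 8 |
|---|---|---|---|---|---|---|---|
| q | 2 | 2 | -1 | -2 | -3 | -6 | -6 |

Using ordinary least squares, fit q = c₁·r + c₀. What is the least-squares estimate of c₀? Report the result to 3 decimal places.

From the data, Σr·r = 143, Σr = 25, Σ1 = 7.
Right-hand side: Σr·q = -108, Σq = -14.
So AᵀA·[c₁, c₀]ᵀ = Aᵀq: [[143, 25]; [25, 7]]·[c₁, c₀]ᵀ = [-108, -14]ᵀ.
Eliminating c₀: 7·(row 1) − 25·(row 2) gives 376·c₁ = 7·(-108) − 25·(-14) = -406, so c₁ = -203/188.
Then c₀ = ((-14) − 25·(-203/188))/7 = 349/188.

c₀ = 1.856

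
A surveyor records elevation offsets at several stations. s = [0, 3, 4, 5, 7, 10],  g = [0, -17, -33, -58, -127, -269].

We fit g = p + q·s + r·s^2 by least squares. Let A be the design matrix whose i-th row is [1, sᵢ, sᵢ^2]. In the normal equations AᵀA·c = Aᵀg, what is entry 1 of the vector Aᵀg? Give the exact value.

-504

Entry 1 ↔ basis 1, so (Aᵀg)_{1} = Σᵢ gᵢ = (1)·(0) + (1)·(-17) + (1)·(-33) + (1)·(-58) + (1)·(-127) + (1)·(-269) = -504.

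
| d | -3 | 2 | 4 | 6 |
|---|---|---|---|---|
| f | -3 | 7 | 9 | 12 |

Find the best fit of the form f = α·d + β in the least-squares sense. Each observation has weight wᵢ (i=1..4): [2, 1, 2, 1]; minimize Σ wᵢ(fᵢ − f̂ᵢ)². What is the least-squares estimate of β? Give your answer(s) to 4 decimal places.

β = 2.3409

AᵀWA·[α, β]ᵀ = AᵀWf reads: 90·α + 10·β = 176;  10·α + 6·β = 31.
(Σwᵢ·d·d = 90, Σwᵢ·d = 10, Σwᵢ·1 = 6, Σwᵢ·d·f = 176, Σwᵢ·f = 31.)
Eliminating β: 6·(row 1) − 10·(row 2) gives 440·α = 6·176 − 10·31 = 746, so α = 373/220.
Then β = (31 − 10·(373/220))/6 = 103/44.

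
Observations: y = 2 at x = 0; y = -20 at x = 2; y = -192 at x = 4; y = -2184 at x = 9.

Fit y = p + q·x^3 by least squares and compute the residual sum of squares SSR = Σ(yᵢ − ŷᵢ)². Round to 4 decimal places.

SSR = 8.2871

Sums needed: Σ1 = 4, Σx^3 = 801, Σx^3·x^3 = 535601.
For Aᵀy: Σy = -2394, Σx^3·y = -1604584.
AᵀA·[p, q]ᵀ = Aᵀy becomes [[4, 801]; [801, 535601]]·[p, q]ᵀ = [-2394, -1604584]ᵀ.
Determinant 4·535601 − 801² = 1500803.
p = ((-2394)·535601 − 801·(-1604584))/1500803 = 3042990/1500803; q = (4·(-1604584) − 801·(-2394))/1500803 = -4500742/1500803.
Residuals: -41384/1500803, 2946886/1500803, -3149678/1500803, 244176/1500803; SSR = 12437304/1500803.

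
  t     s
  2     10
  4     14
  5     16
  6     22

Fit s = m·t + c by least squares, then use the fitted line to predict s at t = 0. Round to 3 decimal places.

ŝ = 3.600

The normal system MᵀM·[m, c]ᵀ = Mᵀs is [[81, 17]; [17, 4]]·[m, c]ᵀ = [288, 62]ᵀ.
det = 81·4 − 17² = 35.
m = (288·4 − 17·62)/35 = 14/5; c = (81·62 − 17·288)/35 = 18/5.
At t = 0: ŝ = (14/5)·(0) + (18/5)·(1) = 18/5.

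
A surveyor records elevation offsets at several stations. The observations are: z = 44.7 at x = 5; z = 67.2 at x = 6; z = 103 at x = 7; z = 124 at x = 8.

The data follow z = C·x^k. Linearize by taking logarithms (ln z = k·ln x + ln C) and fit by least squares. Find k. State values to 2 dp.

k = 2.24

Let Y = ln z. Fitting Y = k·ln x + ln C by least squares:
Σln x = 7.4265, Σ(ln x)² = 13.9113, Σln z = 17.4627, Σln x·ln z = 32.6972.
Equations: 13.9113·k + 7.4265·ln C = 32.6972;  7.4265·k + 4·ln C = 17.4627.
Solving (det = 0.4917): k = 2.24033, ln C = 0.20618.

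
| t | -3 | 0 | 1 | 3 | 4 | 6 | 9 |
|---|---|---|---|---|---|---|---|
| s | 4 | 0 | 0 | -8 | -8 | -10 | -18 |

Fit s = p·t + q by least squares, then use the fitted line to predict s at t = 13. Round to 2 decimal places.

The normal system MᵀM·[p, q]ᵀ = Mᵀs is [[152, 20]; [20, 7]]·[p, q]ᵀ = [-290, -40]ᵀ.
Determinant 152·7 − 20² = 664.
p = ((-290)·7 − 20·(-40))/664 = -615/332; q = (152·(-40) − 20·(-290))/664 = -35/83.
At t = 13: ŝ = (-615/332)·(13) + (-35/83)·(1) = -8135/332.

ŝ = -24.50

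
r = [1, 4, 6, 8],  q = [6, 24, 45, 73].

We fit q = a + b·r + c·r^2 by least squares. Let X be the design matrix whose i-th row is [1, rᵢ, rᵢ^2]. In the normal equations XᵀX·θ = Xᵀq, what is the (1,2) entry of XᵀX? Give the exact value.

19

Row 1 ↔ basis 1, column 2 ↔ basis r, so (XᵀX)_{1,2} = Σᵢ r = (1)·(1) + (1)·(4) + (1)·(6) + (1)·(8) = 19.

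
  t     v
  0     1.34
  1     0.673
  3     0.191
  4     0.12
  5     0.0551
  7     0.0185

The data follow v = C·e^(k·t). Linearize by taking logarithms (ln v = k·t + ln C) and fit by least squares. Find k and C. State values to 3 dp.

Linearized form: ln v = k·t + ln C. From the 6 transformed points,
AᵀA = [[100.0000, 20.0000]; [20.0000, 6]], rhs = [-56.2664, -10.7677]ᵀ  (here Σt = 20.0000, Σ(t)² = 100.0000, Σln v = -10.7677, Σt·ln v = -56.2664).
Slope k = (n·Σt·ln v − Σt·Σln v)/(n·Σ(t)² − (Σt)²) = (6·-56.2664 − 20.0000·-10.7677)/200.0000 = -0.61123; ln C = (Σln v − k·Σt)/n = 0.24281, so C = exp(0.24281) = 1.27482.

k = -0.611, C = 1.275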